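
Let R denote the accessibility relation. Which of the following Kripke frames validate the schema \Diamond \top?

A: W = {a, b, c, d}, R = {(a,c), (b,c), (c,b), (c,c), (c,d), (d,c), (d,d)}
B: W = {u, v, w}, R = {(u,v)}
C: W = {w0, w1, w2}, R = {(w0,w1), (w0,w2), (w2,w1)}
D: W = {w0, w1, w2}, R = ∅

The schema corresponds to seriality: \forall x \exists y Rxy.
A: satisfies the condition.
B: fails — world v has no successor.
C: fails — world w1 has no successor.
D: fails — world w0 has no successor.

A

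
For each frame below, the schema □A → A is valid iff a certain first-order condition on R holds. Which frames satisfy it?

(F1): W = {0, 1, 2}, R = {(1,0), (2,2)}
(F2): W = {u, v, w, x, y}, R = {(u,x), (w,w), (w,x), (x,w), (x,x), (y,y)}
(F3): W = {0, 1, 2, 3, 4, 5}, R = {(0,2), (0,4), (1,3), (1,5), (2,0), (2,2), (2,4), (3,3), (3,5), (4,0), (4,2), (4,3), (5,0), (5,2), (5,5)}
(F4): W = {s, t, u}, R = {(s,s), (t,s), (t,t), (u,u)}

(F4)

This is the axiom for reflexivity; its first-order frame correspondent is ∀x Rxx.
(F1): fails — world 0 does not see itself.
(F2): fails — world u does not see itself.
(F3): fails — world 0 does not see itself.
(F4): ✓.
Valid on: (F4).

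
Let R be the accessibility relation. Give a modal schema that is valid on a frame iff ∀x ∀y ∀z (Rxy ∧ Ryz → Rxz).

□r → □□r

This is transitivity; the standard corresponding axiom is 4: □r → □□r.
Suppose □r→□□r is valid. Take Rxy, Ryz and set V(r)={w : Rxw}. Then □r at x, so □□r at x, so □r at y, so r at z, i.e. Rxz.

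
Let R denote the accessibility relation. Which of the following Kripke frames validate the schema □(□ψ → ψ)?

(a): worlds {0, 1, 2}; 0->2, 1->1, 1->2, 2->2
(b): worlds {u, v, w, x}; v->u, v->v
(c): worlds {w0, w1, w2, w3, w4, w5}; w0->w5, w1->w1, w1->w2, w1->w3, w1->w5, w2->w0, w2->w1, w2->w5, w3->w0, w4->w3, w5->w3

(a)

This is the axiom for shift-reflexivity; its first-order frame correspondent is ∀x ∀y (Rxy → Ryy).
(a): ✓.
(b): fails — Rvu but not Ruu.
(c): fails — Rw1w5 but not Rw5w5.
Valid on: (a).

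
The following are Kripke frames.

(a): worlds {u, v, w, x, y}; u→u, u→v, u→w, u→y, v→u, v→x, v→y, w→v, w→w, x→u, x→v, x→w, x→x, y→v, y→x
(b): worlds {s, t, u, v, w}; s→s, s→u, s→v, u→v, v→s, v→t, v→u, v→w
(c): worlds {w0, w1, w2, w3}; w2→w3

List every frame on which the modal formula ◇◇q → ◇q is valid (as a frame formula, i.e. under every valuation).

The schema corresponds to transitivity: ∀x ∀y ∀z (Rxy ∧ Ryz → Rxz).
(a): fails — Ruv and Rvx but not Rux.
(b): fails — Ruv and Rvw but not Ruw.
(c): holds.

(c)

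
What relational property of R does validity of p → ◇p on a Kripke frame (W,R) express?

Reflexivity

This is frame-equivalent to □p → p (substitute ¬p for p and contrapose).
Suppose □p→p is valid. At any x set V(p)={w : Rxw}. Then □p holds at x, so p holds at x, i.e. Rxx.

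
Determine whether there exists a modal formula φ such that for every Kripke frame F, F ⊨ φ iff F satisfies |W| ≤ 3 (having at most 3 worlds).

Modal frame validity is preserved under disjoint unions.
Any modal formula valid on each of 4 disjoint one-world frames is valid on their disjoint union (validity is preserved under disjoint unions). Each one-world frame has |W|=1≤3, but the union has |W|=4.
Hence having at most 3 worlds is not modally definable.

Not modally definable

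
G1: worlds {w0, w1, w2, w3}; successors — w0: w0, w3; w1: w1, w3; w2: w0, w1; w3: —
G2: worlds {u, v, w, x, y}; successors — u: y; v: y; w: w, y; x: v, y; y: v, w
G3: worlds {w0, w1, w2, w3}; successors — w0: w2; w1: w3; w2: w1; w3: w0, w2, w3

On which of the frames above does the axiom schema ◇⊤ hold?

The schema corresponds to seriality: ∀x ∃y Rxy.
G1: fails — world w3 has no successor.
G2: holds.
G3: holds.
Valid on: G2, G3.

G2, G3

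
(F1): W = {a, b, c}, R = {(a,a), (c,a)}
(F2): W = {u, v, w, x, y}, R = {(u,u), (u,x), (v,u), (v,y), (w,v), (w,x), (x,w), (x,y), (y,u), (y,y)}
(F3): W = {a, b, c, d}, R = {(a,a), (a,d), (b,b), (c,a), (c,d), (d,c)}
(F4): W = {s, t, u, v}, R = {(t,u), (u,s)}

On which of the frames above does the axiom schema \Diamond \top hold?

(F2), (F3)

Frame correspondent (Sahlqvist): \forall x \exists y Rxy — i.e. seriality.
(F1): fails — world b has no successor.
(F2): holds.
(F3): holds.
(F4): fails — world s has no successor.
Valid on: (F2), (F3).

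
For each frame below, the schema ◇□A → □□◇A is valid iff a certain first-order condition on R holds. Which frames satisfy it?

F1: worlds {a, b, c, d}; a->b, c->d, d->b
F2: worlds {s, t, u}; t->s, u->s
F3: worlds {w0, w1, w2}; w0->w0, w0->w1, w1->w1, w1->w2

Frame correspondent (Sahlqvist): ∀x ∀y ∀z ((xRy ∧ xR²z) → ∃w (yRw ∧ zRw)) — i.e. a generalized confluence (Geach) condition.
F1: fails — cRd, cR²b but no w with dRw and bRw.
F2: ✓.
F3: fails — w0Rw0, w0R²w2 but no w with w0Rw and w2Rw.
Valid on: F2.

F2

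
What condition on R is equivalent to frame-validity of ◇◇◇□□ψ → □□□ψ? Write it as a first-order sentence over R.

This is a Sahlqvist (Geach-type) schema ◇^3□^2ψ → □^3◇^0ψ.
Minimal-valuation argument: fix x; take any y with xR^3y and any z with xR^3z. Set V(ψ) to the set of worlds R-reachable from y in exactly 2 steps. Then □^2ψ holds at y, so the antecedent holds at x; validity forces ◇^0ψ at z, giving a w with zR^0w and yR^2w.
First-order correspondent: ∀x ∀y ∀z ((xR³y ∧ xR³z) → ∃w (yR²w ∧ z = w)).

∀x ∀y ∀z ((xR³y ∧ xR³z) → ∃w (yR²w ∧ z = w))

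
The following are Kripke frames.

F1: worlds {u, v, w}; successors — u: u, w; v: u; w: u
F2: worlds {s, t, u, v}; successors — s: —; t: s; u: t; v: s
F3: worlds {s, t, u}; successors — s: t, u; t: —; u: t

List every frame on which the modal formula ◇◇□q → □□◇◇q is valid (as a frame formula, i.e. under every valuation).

F1

The schema corresponds to a generalized confluence (Geach) condition: ∀x ∀y ∀z ((xR²y ∧ xR²z) → ∃w (yRw ∧ zR²w)).
F1: holds.
F2: fails — uR²s, uR²s but no w with sRw and sR²w.
F3: fails — sR²t, sR²t but no w with tRw and tR²w.
Valid on: F1.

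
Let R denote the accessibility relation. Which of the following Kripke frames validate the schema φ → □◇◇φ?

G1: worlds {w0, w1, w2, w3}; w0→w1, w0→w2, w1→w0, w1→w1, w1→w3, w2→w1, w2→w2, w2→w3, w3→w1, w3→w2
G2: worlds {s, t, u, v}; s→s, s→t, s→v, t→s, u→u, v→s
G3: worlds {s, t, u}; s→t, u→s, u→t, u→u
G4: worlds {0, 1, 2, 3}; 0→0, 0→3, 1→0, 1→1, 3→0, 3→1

The schema corresponds to a generalized confluence (Geach) condition: ∀x ∀z (xRz → ∃w (x = w ∧ zR²w)).
G1: ✓.
G2: ✓.
G3: fails — sRt but no w with s=w and tR²w.
G4: ✓.

G1, G2, G4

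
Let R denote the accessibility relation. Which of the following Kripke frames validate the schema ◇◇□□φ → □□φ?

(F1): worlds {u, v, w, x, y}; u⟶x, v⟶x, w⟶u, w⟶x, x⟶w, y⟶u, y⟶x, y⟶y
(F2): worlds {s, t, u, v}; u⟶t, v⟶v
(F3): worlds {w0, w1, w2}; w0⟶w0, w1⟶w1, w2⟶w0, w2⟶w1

(F2)

Frame correspondent (Sahlqvist): ∀x ∀y ∀z ((xR²y ∧ xR²z) → ∃w (yR²w ∧ z = w)) — i.e. a generalized confluence (Geach) condition.
(F1): fails — wR²x, wR²w but no t with xR²t and w=t.
(F2): holds.
(F3): fails — w2R²w0, w2R²w1 but no w with w0R²w and w1=w.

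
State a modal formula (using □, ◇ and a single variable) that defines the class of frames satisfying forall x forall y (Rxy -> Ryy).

The condition is shift-reflexivity. The T□ schema □(□p → p) defines it.
Suppose □(□p→p) is valid. Take Rxy and set V(p)={w : Ryw}. Then at y, □p holds; since □(□p→p) at x, □p→p at y, so p at y, i.e. Ryy.

□(□p → p)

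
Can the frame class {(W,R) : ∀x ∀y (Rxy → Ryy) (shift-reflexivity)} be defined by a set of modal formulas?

Definable; □(□q → q) defines it

The condition is shift-reflexivity. A defining modal formula is □(□q → q).
Suppose □(□q→q) is valid. Take Rxy and set V(q)={w : Ryw}. Then at y, □q holds; since □(□q→q) at x, □q→q at y, so q at y, i.e. Ryy.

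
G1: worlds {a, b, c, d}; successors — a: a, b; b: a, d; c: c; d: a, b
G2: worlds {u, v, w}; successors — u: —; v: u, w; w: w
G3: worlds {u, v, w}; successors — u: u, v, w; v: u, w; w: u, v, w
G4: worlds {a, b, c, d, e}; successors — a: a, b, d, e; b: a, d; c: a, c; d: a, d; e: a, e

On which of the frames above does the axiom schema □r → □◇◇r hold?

Frame correspondent (Sahlqvist): ∀x ∀z (xRz → ∃w (xRw ∧ zR²w)) — i.e. a generalized confluence (Geach) condition.
G1: ✓.
G2: fails — vRu but no t with vRt and uR²t.
G3: ✓.
G4: ✓.

G1, G3, G4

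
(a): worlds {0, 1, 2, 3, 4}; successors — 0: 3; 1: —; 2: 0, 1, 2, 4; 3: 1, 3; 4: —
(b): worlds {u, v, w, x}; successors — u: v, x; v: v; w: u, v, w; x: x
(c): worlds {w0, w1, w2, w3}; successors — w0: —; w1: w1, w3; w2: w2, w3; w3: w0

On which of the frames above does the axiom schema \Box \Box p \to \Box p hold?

(a), (b)

The schema corresponds to density: \forall x \forall y (Rxy \to \exists z (Rxz \wedge Rzy)).
(a): ✓.
(b): ✓.
(c): fails — Rw3w0 but no z with Rw3z and Rzw0.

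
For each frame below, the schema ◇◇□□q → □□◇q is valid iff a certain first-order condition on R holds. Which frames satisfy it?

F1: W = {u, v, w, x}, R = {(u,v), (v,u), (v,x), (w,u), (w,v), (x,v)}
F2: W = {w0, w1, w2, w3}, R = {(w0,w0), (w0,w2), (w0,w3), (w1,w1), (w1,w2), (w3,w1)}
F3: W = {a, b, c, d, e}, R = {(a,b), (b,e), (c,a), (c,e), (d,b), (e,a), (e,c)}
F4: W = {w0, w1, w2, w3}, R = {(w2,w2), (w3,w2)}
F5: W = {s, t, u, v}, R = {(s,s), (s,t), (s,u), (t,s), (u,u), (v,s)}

F4

Frame correspondent (Sahlqvist): ∀x ∀y ∀z ((xR²y ∧ xR²z) → ∃w (yR²w ∧ zRw)) — i.e. a generalized confluence (Geach) condition.
F1: fails — uR²u, uR²u but no t with uR²t and uRt.
F2: fails — w0R²w0, w0R²w2 but no w with w0R²w and w2Rw.
F3: fails — bR²a, bR²a but no w with aR²w and aRw.
F4: satisfies the condition.
F5: fails — sR²u, sR²t but no w with uR²w and tRw.
Valid on: F4.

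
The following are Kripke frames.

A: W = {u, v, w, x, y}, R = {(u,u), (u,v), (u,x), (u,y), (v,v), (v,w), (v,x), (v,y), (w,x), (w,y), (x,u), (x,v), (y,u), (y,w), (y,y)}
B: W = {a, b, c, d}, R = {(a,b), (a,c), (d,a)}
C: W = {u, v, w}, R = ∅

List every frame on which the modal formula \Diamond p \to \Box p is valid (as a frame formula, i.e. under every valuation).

Frame correspondent (Sahlqvist): \forall x \forall y \forall z (Rxy \wedge Rxz \to y = z) — i.e. partial functionality.
A: fails — u sees both u and v.
B: fails — a sees both b and c.
C: satisfies the condition.
Valid on: C.

C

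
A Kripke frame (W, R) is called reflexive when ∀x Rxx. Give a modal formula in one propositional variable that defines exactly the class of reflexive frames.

□q → q

The condition is reflexivity. The T schema □q → q defines it.
Suppose □q→q is valid. At any x set V(q)={w : Rxw}. Then □q holds at x, so q holds at x, i.e. Rxx.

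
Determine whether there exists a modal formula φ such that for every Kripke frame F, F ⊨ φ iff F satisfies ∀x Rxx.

Yes: it is reflexivity, defined by the T schema □q → q.
Suppose □q→q is valid. At any x set V(q)={w : Rxw}. Then □q holds at x, so q holds at x, i.e. Rxx.

Yes, by □q → q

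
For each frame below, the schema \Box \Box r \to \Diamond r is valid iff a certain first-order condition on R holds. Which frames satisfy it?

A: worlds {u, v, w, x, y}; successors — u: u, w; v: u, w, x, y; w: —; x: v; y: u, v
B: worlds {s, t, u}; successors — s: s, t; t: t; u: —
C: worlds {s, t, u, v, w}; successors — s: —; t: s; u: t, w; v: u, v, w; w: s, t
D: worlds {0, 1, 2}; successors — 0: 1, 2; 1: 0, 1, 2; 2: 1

D

This is the axiom for a generalized confluence (Geach) condition; its first-order frame correspondent is \forall x \exists w (x R^2 w \wedge xRw).
A: fails — at w but no t with wR²t and wRt.
B: fails — at u but no w with uR²w and uRw.
C: fails — at s but no w* with sR²w* and sRw*.
D: satisfies the condition.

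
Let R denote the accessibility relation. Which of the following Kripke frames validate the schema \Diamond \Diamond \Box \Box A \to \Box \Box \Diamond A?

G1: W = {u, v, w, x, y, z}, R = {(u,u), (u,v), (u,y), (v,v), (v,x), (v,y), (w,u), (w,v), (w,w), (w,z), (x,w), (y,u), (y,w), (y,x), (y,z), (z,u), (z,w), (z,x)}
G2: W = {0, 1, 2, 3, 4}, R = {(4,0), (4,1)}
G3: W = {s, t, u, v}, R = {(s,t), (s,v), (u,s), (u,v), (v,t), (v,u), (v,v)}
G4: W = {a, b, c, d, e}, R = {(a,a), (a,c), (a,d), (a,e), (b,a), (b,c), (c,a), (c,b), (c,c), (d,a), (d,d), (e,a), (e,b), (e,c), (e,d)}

Frame correspondent (Sahlqvist): \forall x \forall y \forall z ((x R^2 y \wedge x R^2 z) \to \exists w (y R^2 w \wedge zRw)) — i.e. a generalized confluence (Geach) condition.
G1: holds.
G2: holds.
G3: fails — sR²t, sR²t but no w with tR²w and tRw.
G4: holds.
Valid on: G1, G2, G4.

G1, G2, G4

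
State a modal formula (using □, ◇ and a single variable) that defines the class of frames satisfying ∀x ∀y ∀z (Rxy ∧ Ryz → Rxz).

□p → □□p

The condition is transitivity. The 4 schema □p → □□p defines it.
Suppose □p→□□p is valid. Take Rxy, Ryz and set V(p)={w : Rxw}. Then □p at x, so □□p at x, so □p at y, so p at z, i.e. Rxz.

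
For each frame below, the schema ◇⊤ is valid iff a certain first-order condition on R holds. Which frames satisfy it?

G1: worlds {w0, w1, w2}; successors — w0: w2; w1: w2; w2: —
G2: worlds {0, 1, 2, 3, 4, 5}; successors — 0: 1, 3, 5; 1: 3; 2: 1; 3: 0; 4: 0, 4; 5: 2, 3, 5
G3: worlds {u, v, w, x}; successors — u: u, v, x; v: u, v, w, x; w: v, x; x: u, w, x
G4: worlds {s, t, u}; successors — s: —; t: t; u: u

G2, G3

Frame correspondent (Sahlqvist): ∀x ∃y Rxy — i.e. seriality.
G1: fails — world w2 has no successor.
G2: condition met.
G3: condition met.
G4: fails — world s has no successor.
Valid on: G2, G3.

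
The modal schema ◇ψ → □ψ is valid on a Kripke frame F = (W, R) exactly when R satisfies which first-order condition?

Suppose ◇ψ→□ψ is valid. Take Rxy, Rxz and set V(ψ)={y}. Then ◇ψ at x, so □ψ at x, so ψ at z, i.e. z=y.

Partial functionality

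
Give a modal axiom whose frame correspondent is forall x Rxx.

□ψ → ψ

This is reflexivity; the standard corresponding axiom is T: □ψ → ψ.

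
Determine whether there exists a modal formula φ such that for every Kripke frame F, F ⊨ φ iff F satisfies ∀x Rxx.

The condition is reflexivity. A defining modal formula is □q → q.
Suppose □q→q is valid. At any x set V(q)={w : Rxw}. Then □q holds at x, so q holds at x, i.e. Rxx.

Definable; □q → q defines it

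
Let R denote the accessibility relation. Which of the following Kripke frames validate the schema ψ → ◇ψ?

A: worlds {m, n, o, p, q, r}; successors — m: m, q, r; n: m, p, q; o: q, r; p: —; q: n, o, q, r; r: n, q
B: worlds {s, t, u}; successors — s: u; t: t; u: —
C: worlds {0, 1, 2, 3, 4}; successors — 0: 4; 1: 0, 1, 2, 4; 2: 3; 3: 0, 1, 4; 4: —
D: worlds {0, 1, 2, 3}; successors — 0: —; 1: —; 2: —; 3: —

none

This is the axiom for reflexivity; its first-order frame correspondent is ∀x Rxx.
A: fails — world n does not see itself.
B: fails — world s does not see itself.
C: fails — world 0 does not see itself.
D: fails — world 0 does not see itself.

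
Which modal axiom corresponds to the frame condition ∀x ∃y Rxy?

□ψ → ◇ψ

A defining formula is □ψ → ◇ψ (the D axiom).
Suppose □ψ→◇ψ is valid. At any x set V(ψ)=W. Then □ψ at x, so ◇ψ at x, so x has a successor.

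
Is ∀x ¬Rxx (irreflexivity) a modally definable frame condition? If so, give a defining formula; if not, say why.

No

Modal frame validity is preserved under surjective bounded morphisms.
The 3-cycle (worlds w0,w1,w2 with w0→w1→w2→w0) is irreflexive, and the map sending every world to a single reflexive point • is a surjective bounded morphism (forth: every edge maps to (•,•); back: every world has a successor). So any modal formula valid on the 3-cycle is also valid on the reflexive point, which is not irreflexive.
So the class is not modally definable.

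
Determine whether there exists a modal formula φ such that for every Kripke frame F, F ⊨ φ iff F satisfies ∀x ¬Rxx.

Not modally definable

If a class were modally definable it would be closed under surjective bounded morphisms (Goldblatt–Thomason).
The 3-cycle (worlds w0,w1,w2 with w0→w1→w2→w0) is irreflexive, and the map sending every world to a single reflexive point • is a surjective bounded morphism (forth: every edge maps to (•,•); back: every world has a successor). So any modal formula valid on the 3-cycle is also valid on the reflexive point, which is not irreflexive.
Hence irreflexivity is not modally definable.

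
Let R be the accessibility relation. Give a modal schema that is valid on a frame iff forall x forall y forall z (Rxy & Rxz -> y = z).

◇r → □r

A defining formula is ◇r → □r (the CD axiom).
Suppose ◇r→□r is valid. Take Rxy, Rxz and set V(r)={y}. Then ◇r at x, so □r at x, so r at z, i.e. z=y.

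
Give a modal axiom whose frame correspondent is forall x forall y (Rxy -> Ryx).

This is symmetry; the standard corresponding axiom is B: s → □◇s.
Suppose s→□◇s is valid. Take Rxy and set V(s)={x}. Then s at x, so □◇s at x, so ◇s at y, so some z with Ryz has s; z=x, i.e. Ryx.

s → □◇s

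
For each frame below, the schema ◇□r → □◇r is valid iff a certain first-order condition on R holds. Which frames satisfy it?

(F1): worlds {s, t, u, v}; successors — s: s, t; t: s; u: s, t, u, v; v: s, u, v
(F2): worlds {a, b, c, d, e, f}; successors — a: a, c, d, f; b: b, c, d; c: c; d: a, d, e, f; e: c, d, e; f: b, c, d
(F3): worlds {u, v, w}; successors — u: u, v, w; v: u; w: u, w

(F1), (F3)

The schema corresponds to convergence: ∀x ∀y ∀z (Rxy ∧ Rxz → ∃w (Ryw ∧ Rzw)).
(F1): satisfies the condition.
(F2): fails — Rac and Rad but c and d have no common successor.
(F3): satisfies the condition.
Valid on: (F1), (F3).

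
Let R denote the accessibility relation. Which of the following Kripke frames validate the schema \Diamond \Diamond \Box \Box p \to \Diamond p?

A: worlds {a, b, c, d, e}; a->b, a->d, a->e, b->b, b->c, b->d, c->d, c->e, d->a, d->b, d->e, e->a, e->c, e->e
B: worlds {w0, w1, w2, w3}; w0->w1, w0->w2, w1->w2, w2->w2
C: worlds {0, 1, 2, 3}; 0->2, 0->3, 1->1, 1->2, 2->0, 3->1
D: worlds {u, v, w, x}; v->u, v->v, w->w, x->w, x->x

Frame correspondent (Sahlqvist): \forall x \forall y (x R^2 y \to \exists w (y R^2 w \wedge xRw)) — i.e. a generalized confluence (Geach) condition.
A: ✓.
B: ✓.
C: fails — 0R²0 but no w with 0R²w and 0Rw.
D: fails — vR²u but no t with uR²t and vRt.
Valid on: A, B.

A, B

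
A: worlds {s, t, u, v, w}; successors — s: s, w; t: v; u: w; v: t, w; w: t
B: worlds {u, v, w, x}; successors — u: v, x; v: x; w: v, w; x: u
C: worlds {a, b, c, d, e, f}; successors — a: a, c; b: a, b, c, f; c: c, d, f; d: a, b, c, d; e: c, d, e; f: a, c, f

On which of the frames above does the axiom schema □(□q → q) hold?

C

This is the axiom for shift-reflexivity; its first-order frame correspondent is ∀x ∀y (Rxy → Ryy).
A: fails — Rwt but not Rtt.
B: fails — Ruv but not Rvv.
C: satisfies the condition.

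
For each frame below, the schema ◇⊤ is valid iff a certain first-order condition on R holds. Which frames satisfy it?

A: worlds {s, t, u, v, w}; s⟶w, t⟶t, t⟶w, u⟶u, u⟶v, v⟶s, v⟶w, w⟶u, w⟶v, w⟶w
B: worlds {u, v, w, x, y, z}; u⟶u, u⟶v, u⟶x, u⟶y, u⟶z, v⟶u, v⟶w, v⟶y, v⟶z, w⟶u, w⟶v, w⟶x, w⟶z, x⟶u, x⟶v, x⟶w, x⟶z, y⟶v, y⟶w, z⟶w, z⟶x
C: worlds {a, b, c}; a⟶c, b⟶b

The schema corresponds to seriality: ∀x ∃y Rxy.
A: condition met.
B: condition met.
C: fails — world c has no successor.

A, B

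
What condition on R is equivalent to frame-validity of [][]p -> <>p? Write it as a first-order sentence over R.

forall x exists w (x R^2 w & xRw)

This is a Sahlqvist (Geach-type) schema ◇^0□^2p → □^0◇^1p.
Minimal-valuation argument: fix x; take any y with xR^0y and any z with xR^0z. Set V(p) to the set of worlds R-reachable from y in exactly 2 steps. Then □^2p holds at y, so the antecedent holds at x; validity forces ◇^1p at z, giving a w with zR^1w and yR^2w.
First-order correspondent: forall x exists w (x R^2 w & xRw).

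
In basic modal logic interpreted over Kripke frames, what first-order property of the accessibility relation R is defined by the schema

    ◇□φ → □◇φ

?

Suppose ◇□φ→□◇φ is valid. Take Rxy, Rxz and set V(φ)={w : Ryw}. Then □φ at y so ◇□φ at x, so □◇φ at x, so ◇φ at z, giving w with Rzw and Ryw.

convergence: ∀x ∀y ∀z (Rxy ∧ Rxz → ∃w (Ryw ∧ Rzw))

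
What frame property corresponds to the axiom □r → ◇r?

Seriality

Suppose □r→◇r is valid. At any x set V(r)=W. Then □r at x, so ◇r at x, so x has a successor.
Conversely, on a frame with seriality the schema holds at every world under every valuation.
Frame condition: ∀x ∃y Rxy.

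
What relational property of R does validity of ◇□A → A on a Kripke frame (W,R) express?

symmetry: ∀x ∀y (Rxy → Ryx)

Equivalently (dual form): A → □◇A.
Suppose A→□◇A is valid. Take Rxy and set V(A)={x}. Then A at x, so □◇A at x, so ◇A at y, so some z with Ryz has A; z=x, i.e. Ryx.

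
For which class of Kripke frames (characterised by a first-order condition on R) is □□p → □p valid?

Density

Suppose □□p→□p is valid. Take Rxy and set V(p)={w : xR²w}. Then □□p at x, so □p at x, so p at y, i.e. ∃z(Rxz∧Rzy).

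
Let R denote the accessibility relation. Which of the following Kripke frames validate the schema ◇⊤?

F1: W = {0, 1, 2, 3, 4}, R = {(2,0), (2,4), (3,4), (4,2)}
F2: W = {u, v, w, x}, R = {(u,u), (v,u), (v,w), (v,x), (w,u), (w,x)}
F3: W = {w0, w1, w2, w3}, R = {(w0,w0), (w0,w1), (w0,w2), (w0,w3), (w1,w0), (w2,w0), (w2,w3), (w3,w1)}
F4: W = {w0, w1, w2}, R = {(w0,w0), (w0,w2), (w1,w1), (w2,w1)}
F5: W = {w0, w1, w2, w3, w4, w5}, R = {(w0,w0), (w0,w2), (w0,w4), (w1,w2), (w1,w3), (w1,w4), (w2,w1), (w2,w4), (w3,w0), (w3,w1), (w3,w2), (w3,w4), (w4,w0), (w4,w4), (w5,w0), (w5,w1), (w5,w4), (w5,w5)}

F3, F4, F5

This is the axiom for seriality; its first-order frame correspondent is ∀x ∃y Rxy.
F1: fails — world 0 has no successor.
F2: fails — world x has no successor.
F3: satisfies the condition.
F4: satisfies the condition.
F5: satisfies the condition.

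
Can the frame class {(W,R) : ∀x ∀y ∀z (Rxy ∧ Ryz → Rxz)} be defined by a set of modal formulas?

Yes: it is transitivity, defined by the 4 schema □p → □□p.

Definable; □p → □□p defines it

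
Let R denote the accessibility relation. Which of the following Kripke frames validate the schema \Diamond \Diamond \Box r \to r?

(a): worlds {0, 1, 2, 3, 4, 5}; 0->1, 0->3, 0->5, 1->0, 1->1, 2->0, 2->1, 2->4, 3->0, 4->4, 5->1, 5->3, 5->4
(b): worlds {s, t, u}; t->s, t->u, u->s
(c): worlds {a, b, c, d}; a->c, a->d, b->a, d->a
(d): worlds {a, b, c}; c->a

(d)

This is the axiom for a generalized confluence (Geach) condition; its first-order frame correspondent is \forall x \forall y (x R^2 y \to \exists w (yRw \wedge x = w)).
(a): fails — 0R²0 but no w with 0Rw and 0=w.
(b): fails — tR²s but no w with sRw and t=w.
(c): fails — aR²a but no w with aRw and a=w.
(d): condition met.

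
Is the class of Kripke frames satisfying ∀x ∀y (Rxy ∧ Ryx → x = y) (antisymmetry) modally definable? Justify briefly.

Not modally definable

If a class were modally definable it would be closed under surjective bounded morphisms (Goldblatt–Thomason).
The 8-cycle (worlds 0,1,2,3,4,5,6,7 with 0→1→2→3→4→5→6→7→0) is antisymmetric. Sending even-indexed worlds to • and odd-indexed worlds to ∘ is a surjective bounded morphism onto the two-world frame with •↔∘, which is not antisymmetric.
So no modal formula (or set of formulas) defines exactly the antisymmetric frames.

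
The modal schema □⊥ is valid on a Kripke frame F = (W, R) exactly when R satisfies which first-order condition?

□⊥ is valid iff no world has any successor (otherwise □⊥ fails at any world with one).
Conversely, on a frame with emptiness of R the schema holds at every world under every valuation.
So the correspondent is emptiness of R.

emptiness of R: ∀x ∀y ¬Rxy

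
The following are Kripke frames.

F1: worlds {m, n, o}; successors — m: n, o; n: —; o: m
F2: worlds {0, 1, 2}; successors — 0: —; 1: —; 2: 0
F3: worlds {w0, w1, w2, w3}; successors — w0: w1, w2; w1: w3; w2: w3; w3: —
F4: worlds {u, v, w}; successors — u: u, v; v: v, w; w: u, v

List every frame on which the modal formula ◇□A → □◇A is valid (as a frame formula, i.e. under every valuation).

Frame correspondent (Sahlqvist): ∀x ∀y ∀z (Rxy ∧ Rxz → ∃w (Ryw ∧ Rzw)) — i.e. convergence.
F1: fails — Rmo and Rmn but o and n have no common successor.
F2: fails — R20 and R20 but 0 and 0 have no common successor.
F3: fails — Rw1w3 and Rw1w3 but w3 and w3 have no common successor.
F4: condition met.
Valid on: F4.

F4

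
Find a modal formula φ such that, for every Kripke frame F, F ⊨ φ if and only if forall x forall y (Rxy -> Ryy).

□(□s → s)

The condition is shift-reflexivity. The T□ schema □(□s → s) defines it.
Suppose □(□s→s) is valid. Take Rxy and set V(s)={w : Ryw}. Then at y, □s holds; since □(□s→s) at x, □s→s at y, so s at y, i.e. Ryy.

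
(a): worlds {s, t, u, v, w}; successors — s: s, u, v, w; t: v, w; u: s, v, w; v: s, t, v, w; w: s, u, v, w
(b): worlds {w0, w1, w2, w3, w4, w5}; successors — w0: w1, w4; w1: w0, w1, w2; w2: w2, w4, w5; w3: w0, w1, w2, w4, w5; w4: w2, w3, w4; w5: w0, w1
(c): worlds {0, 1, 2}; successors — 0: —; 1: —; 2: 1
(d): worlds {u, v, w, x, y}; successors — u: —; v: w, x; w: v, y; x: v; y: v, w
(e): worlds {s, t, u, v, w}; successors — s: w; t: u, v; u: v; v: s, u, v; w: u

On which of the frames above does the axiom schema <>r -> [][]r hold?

The schema corresponds to a generalized confluence (Geach) condition: forall x forall y forall z ((xRy & x R^2 z) -> exists w (y = w & z = w)).
(a): fails — sRs, sR²t but s ≠ t.
(b): fails — w0Rw1, w0R²w0 but w1 ≠ w0.
(c): condition met.
(d): fails — vRw, vR²v but w ≠ v.
(e): fails — sRw, sR²u but w ≠ u.
Valid on: (c).

(c)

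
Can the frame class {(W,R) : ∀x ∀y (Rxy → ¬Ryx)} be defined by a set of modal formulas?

Not definable by any modal formula

If a class were modally definable it would be closed under surjective bounded morphisms (Goldblatt–Thomason).
The 4-cycle (worlds s,t,u,v with s→t→u→v→s) is asymmetric. Mapping every world to a single reflexive point • is a surjective bounded morphism, and the reflexive point is not asymmetric (R•• but asymmetry requires ¬R••).
So no modal formula (or set of formulas) defines exactly the asymmetric frames.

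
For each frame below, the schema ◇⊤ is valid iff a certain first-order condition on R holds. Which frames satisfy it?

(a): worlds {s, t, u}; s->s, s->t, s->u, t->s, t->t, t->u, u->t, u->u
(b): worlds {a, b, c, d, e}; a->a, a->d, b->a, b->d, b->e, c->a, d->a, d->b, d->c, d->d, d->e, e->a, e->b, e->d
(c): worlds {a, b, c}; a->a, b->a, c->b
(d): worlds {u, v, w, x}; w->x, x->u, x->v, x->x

Frame correspondent (Sahlqvist): ∀x ∃y Rxy — i.e. seriality.
(a): holds.
(b): holds.
(c): holds.
(d): fails — world u has no successor.
Valid on: (a), (b), (c).

(a), (b), (c)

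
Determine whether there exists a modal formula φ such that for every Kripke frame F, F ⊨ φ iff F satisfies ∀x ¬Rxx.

Not definable by any modal formula

Modal frame validity is preserved under surjective bounded morphisms.
The 5-cycle (worlds w0,w1,w2,w3,w4 with w0→w1→w2→w3→w4→w0) is irreflexive, and the map sending every world to a single reflexive point • is a surjective bounded morphism (forth: every edge maps to (•,•); back: every world has a successor). So any modal formula valid on the 5-cycle is also valid on the reflexive point, which is not irreflexive.
So the class is not modally definable.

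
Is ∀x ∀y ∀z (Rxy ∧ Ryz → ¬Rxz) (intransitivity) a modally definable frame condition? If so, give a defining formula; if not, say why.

If a class were modally definable it would be closed under surjective bounded morphisms (Goldblatt–Thomason).
The 3-cycle (worlds a,b,c with a→b→c→a) is intransitive. Mapping every world to a single reflexive point • is a surjective bounded morphism; the reflexive point is not intransitive (R••∧R•• but R••).
So the class is not modally definable.

No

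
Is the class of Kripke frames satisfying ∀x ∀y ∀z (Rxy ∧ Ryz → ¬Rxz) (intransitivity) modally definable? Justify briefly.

Not modally definable

Any modally definable frame class is closed under surjective bounded morphisms.
The 7-cycle (worlds 0,1,2,3,4,5,6 with 0→1→2→3→4→5→6→0) is intransitive. Mapping every world to a single reflexive point • is a surjective bounded morphism; the reflexive point is not intransitive (R••∧R•• but R••).
So the class is not modally definable.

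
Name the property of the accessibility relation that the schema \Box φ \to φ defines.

Suppose □φ→φ is valid. At any x set V(φ)={w : Rxw}. Then □φ holds at x, so φ holds at x, i.e. Rxx.
Conversely, any frame satisfying \forall x Rxx validates the schema.
So the correspondent is reflexivity.

reflexivity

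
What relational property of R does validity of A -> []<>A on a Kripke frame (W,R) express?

Symmetry

Suppose A→□◇A is valid. Take Rxy and set V(A)={x}. Then A at x, so □◇A at x, so ◇A at y, so some z with Ryz has A; z=x, i.e. Ryx.
The converse is a direct semantic check.
Frame condition: forall x forall y (Rxy -> Ryx).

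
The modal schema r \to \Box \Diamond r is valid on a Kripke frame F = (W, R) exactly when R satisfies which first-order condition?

symmetry: \forall x \forall y (Rxy \to Ryx)

This schema is the B axiom.
Its frame correspondent is symmetry — \forall x \forall y (Rxy \to Ryx).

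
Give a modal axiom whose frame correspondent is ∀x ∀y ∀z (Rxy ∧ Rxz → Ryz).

A defining formula is ◇p → □◇p (the 5 axiom).

◇p → □◇p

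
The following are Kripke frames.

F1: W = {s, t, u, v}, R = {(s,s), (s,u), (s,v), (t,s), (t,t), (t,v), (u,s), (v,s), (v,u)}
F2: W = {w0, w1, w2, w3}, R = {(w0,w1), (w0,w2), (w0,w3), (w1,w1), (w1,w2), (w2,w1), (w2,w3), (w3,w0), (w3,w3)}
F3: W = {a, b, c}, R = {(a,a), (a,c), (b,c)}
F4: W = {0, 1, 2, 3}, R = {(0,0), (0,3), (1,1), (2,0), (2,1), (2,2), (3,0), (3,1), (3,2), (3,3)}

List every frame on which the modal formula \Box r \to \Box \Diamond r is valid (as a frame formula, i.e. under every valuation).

This is the axiom for a generalized confluence (Geach) condition; its first-order frame correspondent is \forall x \forall z (xRz \to \exists w (xRw \wedge zRw)).
F1: ✓.
F2: ✓.
F3: fails — aRc but no w with aRw and cRw.
F4: ✓.
Valid on: F1, F2, F4.

F1, F2, F4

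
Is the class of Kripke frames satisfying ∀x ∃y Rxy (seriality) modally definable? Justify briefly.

Yes: it is seriality, defined by the D schema □p → ◇p.
Suppose □p→◇p is valid. At any x set V(p)=W. Then □p at x, so ◇p at x, so x has a successor.

Yes — defined by □p → ◇p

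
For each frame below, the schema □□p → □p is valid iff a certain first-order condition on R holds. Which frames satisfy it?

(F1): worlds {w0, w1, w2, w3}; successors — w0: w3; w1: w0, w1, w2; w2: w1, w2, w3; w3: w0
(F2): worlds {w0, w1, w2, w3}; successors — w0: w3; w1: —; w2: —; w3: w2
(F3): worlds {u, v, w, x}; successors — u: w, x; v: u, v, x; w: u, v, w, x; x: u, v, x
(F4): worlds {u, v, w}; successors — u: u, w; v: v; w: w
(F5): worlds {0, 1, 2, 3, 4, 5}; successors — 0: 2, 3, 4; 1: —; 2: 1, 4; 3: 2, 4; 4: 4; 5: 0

(F3), (F4)

The schema corresponds to density: ∀x ∀y (Rxy → ∃z (Rxz ∧ Rzy)).
(F1): fails — Rw3w0 but no z with Rw3z and Rzw0.
(F2): fails — Rw3w2 but no z with Rw3z and Rzw2.
(F3): holds.
(F4): holds.
(F5): fails — R32 but no z with R3z and Rz2.
Valid on: (F3), (F4).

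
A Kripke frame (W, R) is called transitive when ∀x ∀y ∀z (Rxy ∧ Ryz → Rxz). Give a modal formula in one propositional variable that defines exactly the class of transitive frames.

□ψ → □□ψ

This is transitivity; the standard corresponding axiom is 4: □ψ → □□ψ.
Suppose □ψ→□□ψ is valid. Take Rxy, Ryz and set V(ψ)={w : Rxw}. Then □ψ at x, so □□ψ at x, so □ψ at y, so ψ at z, i.e. Rxz.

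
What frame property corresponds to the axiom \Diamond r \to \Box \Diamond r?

The Euclidean property

Suppose ◇r→□◇r is valid. Take Rxy, Rxz and set V(r)={y}. Then ◇r at x, so □◇r at x, so ◇r at z, so some w with Rzw has r; w=y, i.e. Rzy. By symmetry of the argument, Ryz.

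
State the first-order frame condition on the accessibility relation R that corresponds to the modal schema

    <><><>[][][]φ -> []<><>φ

This is a Sahlqvist (Geach-type) schema ◇^3□^3φ → □^1◇^2φ.
First-order correspondent: forall x forall y forall z ((x R^3 y & xRz) -> exists w (y R^3 w & z R^2 w)).

forall x forall y forall z ((x R^3 y & xRz) -> exists w (y R^3 w & z R^2 w))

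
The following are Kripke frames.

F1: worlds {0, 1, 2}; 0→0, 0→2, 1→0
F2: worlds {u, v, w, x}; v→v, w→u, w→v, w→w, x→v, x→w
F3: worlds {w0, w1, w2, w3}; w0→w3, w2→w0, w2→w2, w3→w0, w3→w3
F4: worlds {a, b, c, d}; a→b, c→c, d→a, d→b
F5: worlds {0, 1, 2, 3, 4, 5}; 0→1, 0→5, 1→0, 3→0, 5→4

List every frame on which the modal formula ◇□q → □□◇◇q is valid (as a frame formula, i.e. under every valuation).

F3

The schema corresponds to a generalized confluence (Geach) condition: ∀x ∀y ∀z ((xRy ∧ xR²z) → ∃w (yRw ∧ zR²w)).
F1: fails — 0R0, 0R²2 but no w with 0Rw and 2R²w.
F2: fails — wRu, wR²u but no t with uRt and uR²t.
F3: condition met.
F4: fails — dRa, dR²b but no w with aRw and bR²w.
F5: fails — 0R1, 0R²4 but no w with 1Rw and 4R²w.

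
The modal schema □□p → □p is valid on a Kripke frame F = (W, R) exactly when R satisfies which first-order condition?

density: ∀x ∀y (Rxy → ∃z (Rxz ∧ Rzy))

This schema is the C4 axiom.
It corresponds to density: ∀x ∀y (Rxy → ∃z (Rxz ∧ Rzy)).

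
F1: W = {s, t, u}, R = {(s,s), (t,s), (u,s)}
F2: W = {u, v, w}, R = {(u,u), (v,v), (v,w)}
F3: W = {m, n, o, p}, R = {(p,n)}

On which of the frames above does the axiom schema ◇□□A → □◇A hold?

F1

The schema corresponds to a generalized confluence (Geach) condition: ∀x ∀y ∀z ((xRy ∧ xRz) → ∃w (yR²w ∧ zRw)).
F1: holds.
F2: fails — vRv, vRw but no t with vR²t and wRt.
F3: fails — pRn, pRn but no w with nR²w and nRw.
Valid on: F1.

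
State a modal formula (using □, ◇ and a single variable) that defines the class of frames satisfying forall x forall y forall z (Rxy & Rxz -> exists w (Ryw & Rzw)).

◇□ψ → □◇ψ

A defining formula is ◇□ψ → □◇ψ (the .2 axiom).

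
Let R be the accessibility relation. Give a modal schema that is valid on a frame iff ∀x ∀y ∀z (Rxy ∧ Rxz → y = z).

This is partial functionality; the standard corresponding axiom is CD: ◇ψ → □ψ.

◇ψ → □ψ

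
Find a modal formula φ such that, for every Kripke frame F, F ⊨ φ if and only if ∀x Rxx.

A defining formula is □ψ → ψ (the T axiom).
Suppose □ψ→ψ is valid. At any x set V(ψ)={w : Rxw}. Then □ψ holds at x, so ψ holds at x, i.e. Rxx.

□ψ → ψ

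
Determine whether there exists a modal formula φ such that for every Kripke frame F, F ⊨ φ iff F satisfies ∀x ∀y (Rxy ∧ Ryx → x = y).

No

Modal frame validity is preserved under surjective bounded morphisms.
The 8-cycle (worlds s,t,u,v,w,x,y,z with s→t→u→v→w→x→y→z→s) is antisymmetric. Sending even-indexed worlds to • and odd-indexed worlds to ∘ is a surjective bounded morphism onto the two-world frame with •↔∘, which is not antisymmetric.
Hence antisymmetry is not modally definable.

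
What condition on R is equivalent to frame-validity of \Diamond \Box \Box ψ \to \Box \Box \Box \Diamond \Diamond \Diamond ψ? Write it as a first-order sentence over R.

This is a Sahlqvist (Geach-type) schema ◇^1□^2ψ → □^3◇^3ψ.
First-order correspondent: \forall x \forall y \forall z ((xRy \wedge x R^3 z) \to \exists w (y R^2 w \wedge z R^3 w)).

\forall x \forall y \forall z ((xRy \wedge x R^3 z) \to \exists w (y R^2 w \wedge z R^3 w))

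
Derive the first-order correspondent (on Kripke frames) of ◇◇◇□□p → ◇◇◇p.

This is a Sahlqvist (Geach-type) schema ◇^3□^2p → □^0◇^3p.
First-order correspondent: ∀x ∀y (xR³y → ∃w (yR²w ∧ xR³w)).

∀x ∀y (xR³y → ∃w (yR²w ∧ xR³w))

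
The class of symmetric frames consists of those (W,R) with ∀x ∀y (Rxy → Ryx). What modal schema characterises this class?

A defining formula is p → □◇p (the B axiom).
Suppose p→□◇p is valid. Take Rxy and set V(p)={x}. Then p at x, so □◇p at x, so ◇p at y, so some z with Ryz has p; z=x, i.e. Ryx.

p → □◇p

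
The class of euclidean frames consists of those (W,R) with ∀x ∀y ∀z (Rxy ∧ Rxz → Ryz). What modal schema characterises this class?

◇ψ → □◇ψ

This is the Euclidean property; the standard corresponding axiom is 5: ◇ψ → □◇ψ.
Suppose ◇ψ→□◇ψ is valid. Take Rxy, Rxz and set V(ψ)={y}. Then ◇ψ at x, so □◇ψ at x, so ◇ψ at z, so some w with Rzw has ψ; w=y, i.e. Rzy. By symmetry of the argument, Ryz.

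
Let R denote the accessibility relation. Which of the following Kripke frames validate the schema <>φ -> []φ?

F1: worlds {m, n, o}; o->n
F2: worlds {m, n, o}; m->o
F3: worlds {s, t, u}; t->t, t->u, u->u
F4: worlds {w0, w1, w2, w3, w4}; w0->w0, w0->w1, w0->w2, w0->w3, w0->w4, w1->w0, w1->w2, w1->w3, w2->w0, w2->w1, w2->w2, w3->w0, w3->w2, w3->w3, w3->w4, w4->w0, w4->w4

F1, F2

Frame correspondent (Sahlqvist): forall x forall y forall z (Rxy & Rxz -> y = z) — i.e. partial functionality.
F1: condition met.
F2: condition met.
F3: fails — t sees both t and u.
F4: fails — w0 sees both w0 and w1.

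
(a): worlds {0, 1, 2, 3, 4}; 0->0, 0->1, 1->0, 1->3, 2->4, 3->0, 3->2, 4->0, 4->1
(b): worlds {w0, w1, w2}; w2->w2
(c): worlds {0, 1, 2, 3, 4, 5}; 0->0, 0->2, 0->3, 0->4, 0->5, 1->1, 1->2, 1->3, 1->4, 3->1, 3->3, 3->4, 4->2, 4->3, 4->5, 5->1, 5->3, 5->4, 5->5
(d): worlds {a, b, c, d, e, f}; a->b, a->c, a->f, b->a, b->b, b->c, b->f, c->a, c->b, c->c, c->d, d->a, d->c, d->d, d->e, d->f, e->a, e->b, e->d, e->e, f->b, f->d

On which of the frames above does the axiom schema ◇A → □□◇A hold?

(b)

Frame correspondent (Sahlqvist): ∀x ∀y ∀z ((xRy ∧ xR²z) → ∃w (y = w ∧ zRw)) — i.e. a generalized confluence (Geach) condition.
(a): fails — 0R1, 0R²1 but no w with 1=w and 1Rw.
(b): ✓.
(c): fails — 0R0, 0R²1 but no w with 0=w and 1Rw.
(d): fails — aRb, aR²d but no w with b=w and dRw.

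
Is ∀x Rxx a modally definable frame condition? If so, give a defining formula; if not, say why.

Yes: it is reflexivity, defined by the T schema □p → p.

Yes, by □p → p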